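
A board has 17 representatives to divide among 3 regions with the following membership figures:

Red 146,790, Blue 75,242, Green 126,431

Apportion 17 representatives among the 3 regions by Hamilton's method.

Standard divisor: 348463 ÷ 17 ≈ 20497.824.
Standard quotas: Red 7.1612, Blue 3.6707, Green 6.1680.
Lower quotas: Red 7, Blue 3, Green 6 (sum 16, leaving 1 seat).
Remainders in descending order: Blue 0.6707, Green 0.1680, Red 0.1612.
The surplus seat goes to Blue.

Red 7, Blue 4, Green 6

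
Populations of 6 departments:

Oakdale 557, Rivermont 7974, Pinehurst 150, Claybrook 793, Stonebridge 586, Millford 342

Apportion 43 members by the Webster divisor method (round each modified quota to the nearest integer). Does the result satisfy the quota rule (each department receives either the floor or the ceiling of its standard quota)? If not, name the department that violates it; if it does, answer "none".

Standard quotas: Oakdale 2.303, Rivermont 32.963, Pinehurst 0.620, Claybrook 3.278, Stonebridge 2.422, Millford 1.414.
Webster allocation: Oakdale 2, Rivermont 34, Pinehurst 1, Claybrook 3, Stonebridge 2, Millford 1.
Rivermont has quota 32.963 (lower 32, upper 33) but receives 34 — outside the quota interval.

Rivermont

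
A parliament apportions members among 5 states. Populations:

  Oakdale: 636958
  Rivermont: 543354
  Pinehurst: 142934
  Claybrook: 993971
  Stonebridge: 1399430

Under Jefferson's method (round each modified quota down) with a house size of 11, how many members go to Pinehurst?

Standard divisor 3716647/11 ≈ 337877; standard quotas: Oakdale 1.885, Rivermont 1.608, Pinehurst 0.423, Claybrook 2.942, Stonebridge 4.142.
Rounding down gives 1, 1, 0, 2, 4 = 8 seats, so the divisor must be adjusted.
With modified divisor 275800: modified quotas Oakdale 2.309, Rivermont 1.970, Pinehurst 0.518, Claybrook 3.604, Stonebridge 5.074.
Rounding down: Oakdale 2, Rivermont 1, Pinehurst 0, Claybrook 3, Stonebridge 5 (total 11).
Pinehurst receives 0.

0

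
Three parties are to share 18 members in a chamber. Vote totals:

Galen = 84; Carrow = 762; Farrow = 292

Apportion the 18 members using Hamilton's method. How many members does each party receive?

Galen 1; Carrow 12; Farrow 5

The standard divisor is 1138/18 ≈ 63.222.
Standard quotas: Galen 1.329, Carrow 12.053, Farrow 4.619.
Lower quotas: Galen 1, Carrow 12, Farrow 4 (sum 17, leaving 1 seat).
Remainders in descending order: Farrow 0.619, Galen 0.329, Carrow 0.053.
The surplus seat goes to Farrow.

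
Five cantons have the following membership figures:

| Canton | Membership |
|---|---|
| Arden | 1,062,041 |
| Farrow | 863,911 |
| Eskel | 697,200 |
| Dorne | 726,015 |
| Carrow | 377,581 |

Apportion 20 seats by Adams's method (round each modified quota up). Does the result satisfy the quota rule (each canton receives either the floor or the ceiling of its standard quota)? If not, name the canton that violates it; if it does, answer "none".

Standard quotas: Arden 5.700, Farrow 4.636, Eskel 3.742, Dorne 3.896, Carrow 2.026.
Adams allocation: Arden 5, Farrow 5, Eskel 4, Dorne 4, Carrow 2.
Every allocation lies between the lower and upper quota.

none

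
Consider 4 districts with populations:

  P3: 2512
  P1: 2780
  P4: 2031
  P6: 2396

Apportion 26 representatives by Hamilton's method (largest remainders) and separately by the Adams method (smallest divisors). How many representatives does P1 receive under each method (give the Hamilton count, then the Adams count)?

Hamilton: P3 7, P1 8, P4 5, P6 6.
Adams: P3 7, P1 7, P4 6, P6 6.
P1 gets 8 under Hamilton and 7 under Adams.

8 and 7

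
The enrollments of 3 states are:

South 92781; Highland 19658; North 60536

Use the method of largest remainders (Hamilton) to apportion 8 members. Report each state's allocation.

Total 172975; standard divisor 172975/8 ≈ 21621.875.
Standard quotas: South 4.2911, Highland 0.9092, North 2.7998.
Lower quotas: South 4, Highland 0, North 2 (sum 6, leaving 2 seats).
Remainders in descending order: Highland 0.9092, North 0.7998, South 0.2911.
The surplus seats go to Highland, North.

South: 4; Highland: 1; North: 3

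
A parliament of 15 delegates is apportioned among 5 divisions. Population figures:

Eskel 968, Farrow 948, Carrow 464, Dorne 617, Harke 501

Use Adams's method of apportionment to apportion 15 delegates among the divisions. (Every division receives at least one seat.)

Standard divisor 3498/15 ≈ 233.2; standard quotas: Eskel 4.151, Farrow 4.065, Carrow 1.990, Dorne 2.646, Harke 2.148.
Rounding up gives 5, 5, 2, 3, 3 = 18 seats, so the divisor must be adjusted.
With modified divisor 300: modified quotas Eskel 3.227, Farrow 3.160, Carrow 1.547, Dorne 2.057, Harke 1.670.
Rounding up: Eskel 4, Farrow 4, Carrow 2, Dorne 3, Harke 2 (total 15).

Eskel 4, Farrow 4, Carrow 2, Dorne 3, Harke 2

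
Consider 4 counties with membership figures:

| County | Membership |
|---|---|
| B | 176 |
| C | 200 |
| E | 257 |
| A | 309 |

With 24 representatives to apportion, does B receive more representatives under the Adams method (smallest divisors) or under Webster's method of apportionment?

Adams

Adams: B 5, C 5, E 6, A 8.
Webster: B 4, C 5, E 7, A 8.
B gets 5 under Adams and 4 under Webster.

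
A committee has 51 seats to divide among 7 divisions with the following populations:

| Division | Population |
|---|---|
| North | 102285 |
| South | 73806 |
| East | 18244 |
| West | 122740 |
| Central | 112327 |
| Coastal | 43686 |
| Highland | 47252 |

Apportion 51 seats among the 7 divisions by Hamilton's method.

North: 10; South: 7; East: 2; West: 12; Central: 11; Coastal: 4; Highland: 5

Standard divisor: 520340 ÷ 51 ≈ 10202.745.
Standard quotas: North 10.0252, South 7.2339, East 1.7881, West 12.0301, Central 11.0095, Coastal 4.2818, Highland 4.6313.
Lower quotas: North 10, South 7, East 1, West 12, Central 11, Coastal 4, Highland 4 (sum 49, leaving 2 seats).
Remainders in descending order: East 0.7881, Highland 0.6313, Coastal 0.2818, South 0.2339, West 0.0301, North 0.0252, Central 0.0095.
The surplus seats go to East, Highland.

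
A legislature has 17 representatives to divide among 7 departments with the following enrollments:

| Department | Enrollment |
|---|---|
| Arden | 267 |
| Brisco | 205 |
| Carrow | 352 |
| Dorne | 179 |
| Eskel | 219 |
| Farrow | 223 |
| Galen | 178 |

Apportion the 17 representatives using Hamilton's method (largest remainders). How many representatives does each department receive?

Arden 3; Brisco 2; Carrow 4; Dorne 2; Eskel 2; Farrow 2; Galen 2

The standard divisor is 1623/17 ≈ 95.471.
Standard quotas: Arden 2.797, Brisco 2.147, Carrow 3.687, Dorne 1.875, Eskel 2.294, Farrow 2.336, Galen 1.864.
Lower quotas: Arden 2, Brisco 2, Carrow 3, Dorne 1, Eskel 2, Farrow 2, Galen 1 (sum 13, leaving 4 seats).
Remainders in descending order: Dorne 0.875, Galen 0.864, Arden 0.797, Carrow 0.687, Farrow 0.336, Eskel 0.294, Brisco 0.147.
Largest remainders: Dorne, Galen, Arden, Carrow receive the extra seats.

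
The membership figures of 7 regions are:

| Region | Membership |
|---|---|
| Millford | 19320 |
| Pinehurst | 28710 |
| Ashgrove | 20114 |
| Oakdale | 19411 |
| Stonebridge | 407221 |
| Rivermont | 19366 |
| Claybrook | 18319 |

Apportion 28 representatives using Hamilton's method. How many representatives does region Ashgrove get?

1

Total 532461; standard divisor 532461/28 ≈ 19016.464.
Standard quotas: Millford 1.0160, Pinehurst 1.5097, Ashgrove 1.0577, Oakdale 1.0207, Stonebridge 21.4141, Rivermont 1.0184, Claybrook 0.9633.
Lower quotas: Millford 1, Pinehurst 1, Ashgrove 1, Oakdale 1, Stonebridge 21, Rivermont 1, Claybrook 0 (sum 26, leaving 2 seats).
Remainders in descending order: Claybrook 0.9633, Pinehurst 0.5097, Stonebridge 0.4141, Ashgrove 0.0577, Oakdale 0.0207, Rivermont 0.0184, Millford 0.0160.
Largest remainders: Claybrook, Pinehurst receive the extra seats.
Ashgrove receives 1.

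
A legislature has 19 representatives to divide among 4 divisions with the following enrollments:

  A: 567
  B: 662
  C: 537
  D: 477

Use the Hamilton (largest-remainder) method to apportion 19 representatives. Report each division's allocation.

A: 5; B: 6; C: 4; D: 4

Standard divisor: 2243 ÷ 19 ≈ 118.053.
Standard quotas: A 4.803, B 5.608, C 4.549, D 4.041.
Lower quotas: A 4, B 5, C 4, D 4 (sum 17, leaving 2 seats).
Remainders in descending order: A 0.803, B 0.608, C 0.549, D 0.041.
Largest remainders: A, B receive the extra seats.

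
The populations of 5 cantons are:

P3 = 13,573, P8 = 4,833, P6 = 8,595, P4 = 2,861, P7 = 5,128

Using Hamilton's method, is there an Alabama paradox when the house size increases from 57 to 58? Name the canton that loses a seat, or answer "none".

none

At 57 seats: P3 22, P8 8, P6 14, P4 5, P7 8.
At 58 seats: P3 22, P8 8, P6 14, P4 5, P7 9.
No canton's allocation decreased.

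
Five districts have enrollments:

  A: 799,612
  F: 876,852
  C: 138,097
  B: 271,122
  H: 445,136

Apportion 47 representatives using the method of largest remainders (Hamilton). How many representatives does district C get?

Total 2530819; standard divisor 2530819/47 ≈ 53847.213.
Standard quotas: A 14.8496, F 16.2841, C 2.5646, B 5.0350, H 8.2666.
Lower quotas: A 14, F 16, C 2, B 5, H 8 (sum 45, leaving 2 seats).
Remainders in descending order: A 0.8496, C 0.5646, F 0.2841, H 0.2666, B 0.0350.
Largest remainders: A, C receive the extra seats.
C receives 3.

3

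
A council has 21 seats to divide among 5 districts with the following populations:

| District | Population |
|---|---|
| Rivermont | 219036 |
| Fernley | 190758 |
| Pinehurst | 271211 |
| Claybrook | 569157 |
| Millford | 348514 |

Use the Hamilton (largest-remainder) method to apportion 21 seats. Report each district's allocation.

Total 1598676; standard divisor 1598676/21 ≈ 76127.429.
Standard quotas: Rivermont 2.8772, Fernley 2.5058, Pinehurst 3.5626, Claybrook 7.4764, Millford 4.5780.
Lower quotas: Rivermont 2, Fernley 2, Pinehurst 3, Claybrook 7, Millford 4 (sum 18, leaving 3 seats).
Remainders in descending order: Rivermont 0.8772, Millford 0.5780, Pinehurst 0.5626, Fernley 0.5058, Claybrook 0.4764.
Largest remainders: Rivermont, Millford, Pinehurst receive the extra seats.

Rivermont 3, Fernley 2, Pinehurst 4, Claybrook 7, Millford 5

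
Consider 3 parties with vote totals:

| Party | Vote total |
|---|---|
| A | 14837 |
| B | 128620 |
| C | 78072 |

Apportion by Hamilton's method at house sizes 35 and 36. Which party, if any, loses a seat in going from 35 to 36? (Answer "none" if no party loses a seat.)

A

At 35 seats: A 3, B 20, C 12.
At 36 seats: A 2, B 21, C 13.
A drops from 3 to 2.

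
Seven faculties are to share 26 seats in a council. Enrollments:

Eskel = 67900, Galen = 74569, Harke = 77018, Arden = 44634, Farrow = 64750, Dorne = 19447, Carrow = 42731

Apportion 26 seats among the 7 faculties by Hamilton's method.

Eskel=5, Galen=5, Harke=5, Arden=3, Farrow=4, Dorne=1, Carrow=3

Standard divisor: 391049 ÷ 26 ≈ 15040.346.
Standard quotas: Eskel 4.5145, Galen 4.9579, Harke 5.1208, Arden 2.9676, Farrow 4.3051, Dorne 1.2930, Carrow 2.8411.
Lower quotas: Eskel 4, Galen 4, Harke 5, Arden 2, Farrow 4, Dorne 1, Carrow 2 (sum 22, leaving 4 seats).
Remainders in descending order: Arden 0.9676, Galen 0.9579, Carrow 0.8411, Eskel 0.5145, Farrow 0.3051, Dorne 0.2930, Harke 0.1208.
The surplus seats go to Arden, Galen, Carrow, Eskel.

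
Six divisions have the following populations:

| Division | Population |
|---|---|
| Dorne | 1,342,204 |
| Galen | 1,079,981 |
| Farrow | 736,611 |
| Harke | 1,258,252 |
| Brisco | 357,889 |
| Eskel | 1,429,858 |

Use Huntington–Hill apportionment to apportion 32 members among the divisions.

With divisor 195665: modified quotas Dorne 6.860, Galen 5.520, Farrow 3.765, Harke 6.431, Brisco 1.829, Eskel 7.308.
Geometric-mean thresholds: Dorne √(6·7)=6.481, Galen √(5·6)=5.477, Farrow √(3·4)=3.464, Harke √(6·7)=6.481, Brisco √(1·2)=1.414, Eskel √(7·8)=7.483.
Each quota rounded against its threshold gives Dorne 7, Galen 6, Farrow 4, Harke 6, Brisco 2, Eskel 7 (total 32).

Dorne=7, Galen=6, Farrow=4, Harke=6, Brisco=2, Eskel=7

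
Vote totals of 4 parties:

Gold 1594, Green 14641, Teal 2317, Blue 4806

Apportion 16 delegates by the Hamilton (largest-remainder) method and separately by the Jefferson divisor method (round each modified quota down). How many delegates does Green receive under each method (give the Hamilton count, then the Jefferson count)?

10 and 11

Hamilton: Gold 1, Green 10, Teal 2, Blue 3.
Jefferson: Gold 1, Green 11, Teal 1, Blue 3.
Green gets 10 under Hamilton and 11 under Jefferson.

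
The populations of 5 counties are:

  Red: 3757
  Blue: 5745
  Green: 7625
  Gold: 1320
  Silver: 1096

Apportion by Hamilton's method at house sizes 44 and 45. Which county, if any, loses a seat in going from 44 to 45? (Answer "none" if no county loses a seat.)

Silver

At 44 seats: Red 8, Blue 13, Green 17, Gold 3, Silver 3.
At 45 seats: Red 9, Blue 13, Green 18, Gold 3, Silver 2.
Silver drops from 3 to 2.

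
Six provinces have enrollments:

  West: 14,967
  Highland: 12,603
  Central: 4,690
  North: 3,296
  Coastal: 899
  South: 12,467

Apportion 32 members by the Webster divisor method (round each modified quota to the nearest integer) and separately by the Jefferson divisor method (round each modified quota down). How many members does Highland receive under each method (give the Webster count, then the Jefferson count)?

8 and 9

Webster: West 10, Highland 8, Central 3, North 2, Coastal 1, South 8.
Jefferson: West 10, Highland 9, Central 3, North 2, Coastal 0, South 8.
Highland gets 8 under Webster and 9 under Jefferson.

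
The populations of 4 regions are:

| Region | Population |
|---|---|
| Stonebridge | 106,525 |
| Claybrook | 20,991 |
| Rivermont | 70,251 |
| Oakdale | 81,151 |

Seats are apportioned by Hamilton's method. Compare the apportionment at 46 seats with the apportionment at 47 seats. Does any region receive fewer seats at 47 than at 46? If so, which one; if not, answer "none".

none

At 46 seats: Stonebridge 18, Claybrook 3, Rivermont 12, Oakdale 13.
At 47 seats: Stonebridge 18, Claybrook 3, Rivermont 12, Oakdale 14.
No region's allocation decreased.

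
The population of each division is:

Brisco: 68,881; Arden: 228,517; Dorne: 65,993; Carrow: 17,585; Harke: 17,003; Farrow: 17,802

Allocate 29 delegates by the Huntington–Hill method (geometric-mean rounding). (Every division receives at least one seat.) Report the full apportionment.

Brisco: 5, Arden: 16, Dorne: 5, Carrow: 1, Harke: 1, Farrow: 1

With divisor 14303: modified quotas Brisco 4.816, Arden 15.977, Dorne 4.614, Carrow 1.229, Harke 1.189, Farrow 1.245.
Geometric-mean thresholds: Brisco √(4·5)=4.472, Arden √(15·16)=15.492, Dorne √(4·5)=4.472, Carrow √(1·2)=1.414, Harke √(1·2)=1.414, Farrow √(1·2)=1.414.
Each quota rounded against its threshold gives Brisco 5, Arden 16, Dorne 5, Carrow 1, Harke 1, Farrow 1 (total 29).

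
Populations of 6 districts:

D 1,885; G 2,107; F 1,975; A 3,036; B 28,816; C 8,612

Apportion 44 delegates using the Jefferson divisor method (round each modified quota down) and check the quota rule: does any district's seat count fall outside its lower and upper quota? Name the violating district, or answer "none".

Standard quotas: D 1.786, G 1.997, F 1.872, A 2.877, B 27.307, C 8.161.
Jefferson allocation: D 1, G 2, F 1, A 3, B 29, C 8.
B has quota 27.307 (lower 27, upper 28) but receives 29 — outside the quota interval.

B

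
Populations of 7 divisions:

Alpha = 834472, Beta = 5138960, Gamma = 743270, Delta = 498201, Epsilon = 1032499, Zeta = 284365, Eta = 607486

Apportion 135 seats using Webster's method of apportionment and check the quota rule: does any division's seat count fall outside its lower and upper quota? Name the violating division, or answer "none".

Standard quotas: Alpha 12.326, Beta 75.910, Gamma 10.979, Delta 7.359, Epsilon 15.252, Zeta 4.200, Eta 8.973.
Webster allocation: Alpha 12, Beta 77, Gamma 11, Delta 7, Epsilon 15, Zeta 4, Eta 9.
Beta has quota 75.910 (lower 75, upper 76) but receives 77 — outside the quota interval.

Beta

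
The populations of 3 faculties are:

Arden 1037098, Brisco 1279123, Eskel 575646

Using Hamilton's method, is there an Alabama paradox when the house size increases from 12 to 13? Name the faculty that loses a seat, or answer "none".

At 12 seats: Arden 4, Brisco 5, Eskel 3.
At 13 seats: Arden 5, Brisco 6, Eskel 2.
Eskel drops from 3 to 2.

Eskel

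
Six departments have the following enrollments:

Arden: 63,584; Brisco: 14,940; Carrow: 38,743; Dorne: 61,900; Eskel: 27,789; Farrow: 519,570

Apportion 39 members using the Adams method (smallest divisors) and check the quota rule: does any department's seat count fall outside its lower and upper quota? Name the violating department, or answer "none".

Standard quotas: Arden 3.413, Brisco 0.802, Carrow 2.080, Dorne 3.323, Eskel 1.492, Farrow 27.891.
Adams allocation: Arden 4, Brisco 1, Carrow 2, Dorne 4, Eskel 2, Farrow 26.
Farrow has quota 27.891 (lower 27, upper 28) but receives 26 — outside the quota interval.

Farrow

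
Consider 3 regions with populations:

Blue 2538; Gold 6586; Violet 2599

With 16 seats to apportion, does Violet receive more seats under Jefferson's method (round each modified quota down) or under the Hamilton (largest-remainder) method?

Jefferson: Blue 3, Gold 10, Violet 3.
Hamilton: Blue 3, Gold 9, Violet 4.
Violet gets 3 under Jefferson and 4 under Hamilton.

Hamilton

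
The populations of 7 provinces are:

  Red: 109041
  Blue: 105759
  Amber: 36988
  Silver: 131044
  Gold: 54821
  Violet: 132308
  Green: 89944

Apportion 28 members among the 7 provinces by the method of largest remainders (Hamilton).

Total 659905; standard divisor 659905/28 ≈ 23568.036.
Standard quotas: Red 4.6266, Blue 4.4874, Amber 1.5694, Silver 5.5602, Gold 2.3261, Violet 5.6139, Green 3.8164.
Lower quotas: Red 4, Blue 4, Amber 1, Silver 5, Gold 2, Violet 5, Green 3 (sum 24, leaving 4 seats).
Remainders in descending order: Green 0.8164, Red 0.6266, Violet 0.6139, Amber 0.5694, Silver 0.5602, Blue 0.4874, Gold 0.3261.
Largest remainders: Green, Red, Violet, Amber receive the extra seats.

Red 5, Blue 4, Amber 2, Silver 5, Gold 2, Violet 6, Green 4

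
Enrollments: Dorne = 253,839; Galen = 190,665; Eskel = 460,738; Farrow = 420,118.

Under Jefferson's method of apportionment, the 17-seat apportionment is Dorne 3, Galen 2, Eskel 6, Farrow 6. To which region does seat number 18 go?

Priority for the next seat is population ÷ (current seats + 1).
Priorities: Dorne 63459.750, Galen 63555.000, Eskel 65819.714, Farrow 60016.857.
Highest priority: Eskel.

Eskel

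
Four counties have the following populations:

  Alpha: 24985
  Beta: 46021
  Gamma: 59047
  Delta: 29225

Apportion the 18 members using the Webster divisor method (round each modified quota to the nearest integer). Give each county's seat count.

Alpha=3, Beta=5, Gamma=7, Delta=3

Standard divisor 159278/18 ≈ 8848.778; standard quotas: Alpha 2.824, Beta 5.201, Gamma 6.673, Delta 3.303.
Rounding to the nearest integer gives Alpha 3, Beta 5, Gamma 7, Delta 3 — total 18, matching the house size, so no adjustment is needed.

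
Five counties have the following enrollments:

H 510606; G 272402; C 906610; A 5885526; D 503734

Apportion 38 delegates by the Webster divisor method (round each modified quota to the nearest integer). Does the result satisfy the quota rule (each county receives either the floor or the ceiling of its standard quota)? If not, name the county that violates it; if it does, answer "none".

A

Standard quotas: H 2.402, G 1.281, C 4.264, A 27.683, D 2.369.
Webster allocation: H 2, G 1, C 4, A 29, D 2.
A has quota 27.683 (lower 27, upper 28) but receives 29 — outside the quota interval.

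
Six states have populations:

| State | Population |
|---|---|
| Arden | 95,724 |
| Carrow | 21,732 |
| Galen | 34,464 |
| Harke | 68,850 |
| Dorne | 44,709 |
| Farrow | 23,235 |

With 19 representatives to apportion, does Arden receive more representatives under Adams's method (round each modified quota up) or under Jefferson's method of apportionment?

Jefferson

Adams: Arden 6, Carrow 2, Galen 2, Harke 4, Dorne 3, Farrow 2.
Jefferson: Arden 7, Carrow 1, Galen 2, Harke 5, Dorne 3, Farrow 1.
Arden gets 6 under Adams and 7 under Jefferson.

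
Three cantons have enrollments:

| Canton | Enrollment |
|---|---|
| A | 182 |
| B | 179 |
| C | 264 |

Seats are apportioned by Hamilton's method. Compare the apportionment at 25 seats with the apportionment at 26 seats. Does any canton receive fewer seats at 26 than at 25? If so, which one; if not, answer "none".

At 25 seats: A 7, B 7, C 11.
At 26 seats: A 8, B 7, C 11.
No canton's allocation decreased.

none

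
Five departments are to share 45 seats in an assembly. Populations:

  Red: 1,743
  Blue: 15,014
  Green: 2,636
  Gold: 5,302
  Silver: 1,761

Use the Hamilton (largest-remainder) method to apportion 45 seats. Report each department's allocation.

Red 3, Blue 26, Green 4, Gold 9, Silver 3

Standard divisor: 26456 ÷ 45 ≈ 587.911.
Standard quotas: Red 2.9647, Blue 25.5379, Green 4.4837, Gold 9.0184, Silver 2.9954.
Lower quotas: Red 2, Blue 25, Green 4, Gold 9, Silver 2 (sum 42, leaving 3 seats).
Remainders in descending order: Silver 0.9954, Red 0.9647, Blue 0.5379, Green 0.4837, Gold 0.0184.
The surplus seats go to Silver, Red, Blue.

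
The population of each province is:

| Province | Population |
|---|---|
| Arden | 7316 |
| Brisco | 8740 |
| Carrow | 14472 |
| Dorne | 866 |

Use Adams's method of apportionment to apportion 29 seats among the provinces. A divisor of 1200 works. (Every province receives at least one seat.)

With modified divisor 1200: modified quotas Arden 6.097, Brisco 7.283, Carrow 12.060, Dorne 0.722.
Rounding up: Arden 7, Brisco 8, Carrow 13, Dorne 1 (total 29).

Arden: 7; Brisco: 8; Carrow: 13; Dorne: 1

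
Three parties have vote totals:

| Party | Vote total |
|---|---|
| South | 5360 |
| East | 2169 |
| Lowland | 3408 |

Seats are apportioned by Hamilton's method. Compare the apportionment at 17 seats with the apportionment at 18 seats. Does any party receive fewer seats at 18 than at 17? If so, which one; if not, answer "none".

At 17 seats: South 8, East 4, Lowland 5.
At 18 seats: South 9, East 3, Lowland 6.
East drops from 4 to 3.

East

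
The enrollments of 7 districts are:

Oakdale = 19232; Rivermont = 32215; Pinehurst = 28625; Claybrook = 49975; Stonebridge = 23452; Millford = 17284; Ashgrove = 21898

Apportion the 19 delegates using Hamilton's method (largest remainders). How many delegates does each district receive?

The standard divisor is 192681/19 ≈ 10141.105.
Standard quotas: Oakdale 1.8964, Rivermont 3.1767, Pinehurst 2.8227, Claybrook 4.9280, Stonebridge 2.3126, Millford 1.7044, Ashgrove 2.1593.
Lower quotas: Oakdale 1, Rivermont 3, Pinehurst 2, Claybrook 4, Stonebridge 2, Millford 1, Ashgrove 2 (sum 15, leaving 4 seats).
Remainders in descending order: Claybrook 0.9280, Oakdale 0.8964, Pinehurst 0.8227, Millford 0.7044, Stonebridge 0.3126, Rivermont 0.1767, Ashgrove 0.1593.
The surplus seats go to Claybrook, Oakdale, Pinehurst, Millford.

Oakdale 2, Rivermont 3, Pinehurst 3, Claybrook 5, Stonebridge 2, Millford 2, Ashgrove 2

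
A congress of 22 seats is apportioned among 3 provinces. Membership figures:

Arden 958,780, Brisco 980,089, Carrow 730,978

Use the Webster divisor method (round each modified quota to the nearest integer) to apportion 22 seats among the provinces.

Arden: 8, Brisco: 8, Carrow: 6

Standard divisor 2669847/22 ≈ 121356.682; standard quotas: Arden 7.901, Brisco 8.076, Carrow 6.023.
Rounding to the nearest integer gives Arden 8, Brisco 8, Carrow 6 — total 22, matching the house size, so no adjustment is needed.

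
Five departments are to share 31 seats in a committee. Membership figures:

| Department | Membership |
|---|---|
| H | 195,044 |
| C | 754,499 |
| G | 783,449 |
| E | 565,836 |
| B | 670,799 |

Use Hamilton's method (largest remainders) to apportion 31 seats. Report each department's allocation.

The standard divisor is 2969627/31 ≈ 95794.419.
Standard quotas: H 2.0361, C 7.8762, G 8.1784, E 5.9068, B 7.0025.
Lower quotas: H 2, C 7, G 8, E 5, B 7 (sum 29, leaving 2 seats).
Remainders in descending order: E 0.9068, C 0.8762, G 0.1784, H 0.0361, B 0.0025.
Largest remainders: E, C receive the extra seats.

H 2; C 8; G 8; E 6; B 7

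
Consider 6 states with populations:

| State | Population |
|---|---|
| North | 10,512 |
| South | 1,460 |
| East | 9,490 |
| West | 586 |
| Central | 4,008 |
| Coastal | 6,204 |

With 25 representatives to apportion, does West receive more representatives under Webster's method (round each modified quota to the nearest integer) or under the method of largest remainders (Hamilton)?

Hamilton

Webster: North 8, South 1, East 8, West 0, Central 3, Coastal 5.
Hamilton: North 8, South 1, East 7, West 1, Central 3, Coastal 5.
West gets 0 under Webster and 1 under Hamilton.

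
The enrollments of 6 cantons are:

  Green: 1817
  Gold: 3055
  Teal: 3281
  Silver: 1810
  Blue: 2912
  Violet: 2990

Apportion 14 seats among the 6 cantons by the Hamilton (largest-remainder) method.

Green 2; Gold 3; Teal 3; Silver 1; Blue 2; Violet 3

Total 15865; standard divisor 15865/14 ≈ 1133.214.
Standard quotas: Green 1.603, Gold 2.696, Teal 2.895, Silver 1.597, Blue 2.570, Violet 2.639.
Lower quotas: Green 1, Gold 2, Teal 2, Silver 1, Blue 2, Violet 2 (sum 10, leaving 4 seats).
Remainders in descending order: Teal 0.895, Gold 0.696, Violet 0.639, Green 0.603, Silver 0.597, Blue 0.570.
Largest remainders: Teal, Gold, Violet, Green receive the extra seats.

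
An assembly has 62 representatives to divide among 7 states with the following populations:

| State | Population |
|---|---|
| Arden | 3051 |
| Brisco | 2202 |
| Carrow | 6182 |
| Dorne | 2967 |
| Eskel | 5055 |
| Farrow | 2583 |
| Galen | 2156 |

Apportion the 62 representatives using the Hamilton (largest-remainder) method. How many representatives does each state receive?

Standard divisor: 24196 ÷ 62 ≈ 390.258.
Standard quotas: Arden 7.8179, Brisco 5.6424, Carrow 15.8408, Dorne 7.6027, Eskel 12.9530, Farrow 6.6187, Galen 5.5245.
Lower quotas: Arden 7, Brisco 5, Carrow 15, Dorne 7, Eskel 12, Farrow 6, Galen 5 (sum 57, leaving 5 seats).
Remainders in descending order: Eskel 0.9530, Carrow 0.8408, Arden 0.8179, Brisco 0.6424, Farrow 0.6187, Dorne 0.6027, Galen 0.5245.
Largest remainders: Eskel, Carrow, Arden, Brisco, Farrow receive the extra seats.

Arden=8; Brisco=6; Carrow=16; Dorne=7; Eskel=13; Farrow=7; Galen=5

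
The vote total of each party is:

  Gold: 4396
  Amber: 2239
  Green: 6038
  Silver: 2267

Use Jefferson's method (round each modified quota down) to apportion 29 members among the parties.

Standard divisor 14940/29 ≈ 515.172; standard quotas: Gold 8.533, Amber 4.346, Green 11.720, Silver 4.400.
Rounding down gives 8, 4, 11, 4 = 27 seats, so the divisor must be adjusted.
With modified divisor 480: modified quotas Gold 9.158, Amber 4.665, Green 12.579, Silver 4.723.
Rounding down: Gold 9, Amber 4, Green 12, Silver 4 (total 29).

Gold 9, Amber 4, Green 12, Silver 4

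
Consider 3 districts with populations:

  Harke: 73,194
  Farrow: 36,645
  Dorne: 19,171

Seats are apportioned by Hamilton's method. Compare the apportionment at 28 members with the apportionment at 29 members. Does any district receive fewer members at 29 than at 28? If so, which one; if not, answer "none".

At 28 seats: Harke 16, Farrow 8, Dorne 4.
At 29 seats: Harke 17, Farrow 8, Dorne 4.
No district's allocation decreased.

none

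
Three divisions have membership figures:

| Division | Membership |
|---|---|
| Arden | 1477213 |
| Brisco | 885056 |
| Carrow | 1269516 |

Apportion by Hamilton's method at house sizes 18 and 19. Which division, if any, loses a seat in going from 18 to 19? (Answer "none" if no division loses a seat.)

At 18 seats: Arden 7, Brisco 5, Carrow 6.
At 19 seats: Arden 8, Brisco 4, Carrow 7.
Brisco drops from 5 to 4.

Brisco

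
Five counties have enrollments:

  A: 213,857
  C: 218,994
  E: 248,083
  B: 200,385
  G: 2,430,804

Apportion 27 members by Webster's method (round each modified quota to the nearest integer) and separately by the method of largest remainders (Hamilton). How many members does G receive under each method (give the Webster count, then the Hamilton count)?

Webster: A 2, C 2, E 2, B 2, G 19.
Hamilton: A 2, C 2, E 2, B 1, G 20.
G gets 19 under Webster and 20 under Hamilton.

19 and 20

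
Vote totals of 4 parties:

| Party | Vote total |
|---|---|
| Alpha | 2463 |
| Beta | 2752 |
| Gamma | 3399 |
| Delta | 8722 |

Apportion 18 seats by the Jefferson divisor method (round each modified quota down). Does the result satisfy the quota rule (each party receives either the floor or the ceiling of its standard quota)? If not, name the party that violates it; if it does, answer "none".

Standard quotas: Alpha 2.557, Beta 2.857, Gamma 3.529, Delta 9.056.
Jefferson allocation: Alpha 2, Beta 3, Gamma 3, Delta 10.
Every allocation lies between the lower and upper quota.

none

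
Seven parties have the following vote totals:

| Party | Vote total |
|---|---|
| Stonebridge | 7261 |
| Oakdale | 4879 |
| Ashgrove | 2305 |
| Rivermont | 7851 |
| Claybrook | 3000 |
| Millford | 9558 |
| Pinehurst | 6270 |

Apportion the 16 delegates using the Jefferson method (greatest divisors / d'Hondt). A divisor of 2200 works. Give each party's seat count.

With modified divisor 2200: modified quotas Stonebridge 3.300, Oakdale 2.218, Ashgrove 1.048, Rivermont 3.569, Claybrook 1.364, Millford 4.345, Pinehurst 2.850.
Rounding down: Stonebridge 3, Oakdale 2, Ashgrove 1, Rivermont 3, Claybrook 1, Millford 4, Pinehurst 2 (total 16).

Stonebridge: 3, Oakdale: 2, Ashgrove: 1, Rivermont: 3, Claybrook: 1, Millford: 4, Pinehurst: 2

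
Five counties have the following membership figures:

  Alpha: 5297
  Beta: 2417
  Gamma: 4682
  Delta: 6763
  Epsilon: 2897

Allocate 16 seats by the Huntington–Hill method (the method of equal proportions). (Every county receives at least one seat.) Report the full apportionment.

With divisor 1432: modified quotas Alpha 3.699, Beta 1.688, Gamma 3.270, Delta 4.723, Epsilon 2.023.
Geometric-mean thresholds: Alpha √(3·4)=3.464, Beta √(1·2)=1.414, Gamma √(3·4)=3.464, Delta √(4·5)=4.472, Epsilon √(2·3)=2.449.
Each quota rounded against its threshold gives Alpha 4, Beta 2, Gamma 3, Delta 5, Epsilon 2 (total 16).

Alpha 4; Beta 2; Gamma 3; Delta 5; Epsilon 2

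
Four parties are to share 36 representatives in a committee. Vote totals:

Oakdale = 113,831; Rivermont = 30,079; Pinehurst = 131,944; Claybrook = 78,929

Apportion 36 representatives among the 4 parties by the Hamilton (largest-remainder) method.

Oakdale=12, Rivermont=3, Pinehurst=13, Claybrook=8

Standard divisor: 354783 ÷ 36 ≈ 9855.083.
Standard quotas: Oakdale 11.5505, Rivermont 3.0521, Pinehurst 13.3884, Claybrook 8.0090.
Lower quotas: Oakdale 11, Rivermont 3, Pinehurst 13, Claybrook 8 (sum 35, leaving 1 seat).
Remainders in descending order: Oakdale 0.5505, Pinehurst 0.3884, Rivermont 0.0521, Claybrook 0.0090.
The surplus seat goes to Oakdale.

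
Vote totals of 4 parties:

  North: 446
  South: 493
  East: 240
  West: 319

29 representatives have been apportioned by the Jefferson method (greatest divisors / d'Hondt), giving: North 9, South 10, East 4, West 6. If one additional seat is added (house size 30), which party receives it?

East

Priority for the next seat is population ÷ (current seats + 1).
Priorities: North 44.600, South 44.818, East 48.000, West 45.571.
Highest priority: East.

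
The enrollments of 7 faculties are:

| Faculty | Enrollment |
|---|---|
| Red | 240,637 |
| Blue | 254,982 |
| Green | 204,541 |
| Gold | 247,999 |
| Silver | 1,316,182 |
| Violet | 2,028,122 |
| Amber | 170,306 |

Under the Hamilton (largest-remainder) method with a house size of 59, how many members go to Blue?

The standard divisor is 4462769/59 ≈ 75640.153.
Standard quotas: Red 3.1813, Blue 3.3710, Green 2.7041, Gold 3.2787, Silver 17.4006, Violet 26.8128, Amber 2.2515.
Lower quotas: Red 3, Blue 3, Green 2, Gold 3, Silver 17, Violet 26, Amber 2 (sum 56, leaving 3 seats).
Remainders in descending order: Violet 0.8128, Green 0.7041, Silver 0.4006, Blue 0.3710, Gold 0.2787, Amber 0.2515, Red 0.1813.
Largest remainders: Violet, Green, Silver receive the extra seats.
Blue receives 3.

3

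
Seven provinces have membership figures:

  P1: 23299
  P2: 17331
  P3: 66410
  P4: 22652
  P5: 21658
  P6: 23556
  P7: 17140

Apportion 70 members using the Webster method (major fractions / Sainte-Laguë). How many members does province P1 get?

9

Standard divisor 192046/70 ≈ 2743.514; standard quotas: P1 8.492, P2 6.317, P3 24.206, P4 8.257, P5 7.894, P6 8.586, P7 6.247.
Rounding to the nearest integer gives 8, 6, 24, 8, 8, 9, 6 = 69 seats, so the divisor must be adjusted.
With modified divisor 2730: modified quotas P1 8.534, P2 6.348, P3 24.326, P4 8.297, P5 7.933, P6 8.629, P7 6.278.
Rounding to the nearest integer: P1 9, P2 6, P3 24, P4 8, P5 8, P6 9, P7 6 (total 70).
P1 receives 9.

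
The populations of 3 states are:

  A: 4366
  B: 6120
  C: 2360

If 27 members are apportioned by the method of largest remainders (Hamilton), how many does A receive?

9

Standard divisor: 12846 ÷ 27 ≈ 475.778.
Standard quotas: A 9.1766, B 12.8631, C 4.9603.
Lower quotas: A 9, B 12, C 4 (sum 25, leaving 2 seats).
Remainders in descending order: C 0.9603, B 0.8631, A 0.1766.
Largest remainders: C, B receive the extra seats.
A receives 9.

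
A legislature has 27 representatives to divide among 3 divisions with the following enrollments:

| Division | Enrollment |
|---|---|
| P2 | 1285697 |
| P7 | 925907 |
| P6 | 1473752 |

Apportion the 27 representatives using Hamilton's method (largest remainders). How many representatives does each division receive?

P2 9, P7 7, P6 11

Standard divisor: 3685356 ÷ 27 ≈ 136494.667.
Standard quotas: P2 9.4194, P7 6.7835, P6 10.7971.
Lower quotas: P2 9, P7 6, P6 10 (sum 25, leaving 2 seats).
Remainders in descending order: P6 0.7971, P7 0.7835, P2 0.4194.
Largest remainders: P6, P7 receive the extra seats.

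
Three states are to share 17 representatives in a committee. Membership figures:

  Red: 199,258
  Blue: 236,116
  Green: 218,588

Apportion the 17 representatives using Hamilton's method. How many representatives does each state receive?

Red 5; Blue 6; Green 6

Standard divisor: 653962 ÷ 17 ≈ 38468.353.
Standard quotas: Red 5.1798, Blue 6.1379, Green 5.6823.
Lower quotas: Red 5, Blue 6, Green 5 (sum 16, leaving 1 seat).
Remainders in descending order: Green 0.6823, Red 0.1798, Blue 0.1379.
Largest remainder: Green receives the extra seat.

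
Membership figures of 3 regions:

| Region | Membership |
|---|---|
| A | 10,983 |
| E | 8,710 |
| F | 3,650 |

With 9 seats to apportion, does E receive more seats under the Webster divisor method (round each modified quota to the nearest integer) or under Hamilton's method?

Webster: A 4, E 4, F 1.
Hamilton: A 4, E 3, F 2.
E gets 4 under Webster and 3 under Hamilton.

Webster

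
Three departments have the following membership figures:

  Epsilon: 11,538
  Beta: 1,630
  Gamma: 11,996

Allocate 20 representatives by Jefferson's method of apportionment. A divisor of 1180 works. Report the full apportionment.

With modified divisor 1180: modified quotas Epsilon 9.778, Beta 1.381, Gamma 10.166.
Rounding down: Epsilon 9, Beta 1, Gamma 10 (total 20).

Epsilon 9; Beta 1; Gamma 10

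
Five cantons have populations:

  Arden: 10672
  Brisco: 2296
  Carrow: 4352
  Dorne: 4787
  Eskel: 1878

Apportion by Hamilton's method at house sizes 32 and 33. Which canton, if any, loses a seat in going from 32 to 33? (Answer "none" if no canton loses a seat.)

At 32 seats: Arden 14, Brisco 3, Carrow 6, Dorne 6, Eskel 3.
At 33 seats: Arden 15, Brisco 3, Carrow 6, Dorne 7, Eskel 2.
Eskel drops from 3 to 2.

Eskel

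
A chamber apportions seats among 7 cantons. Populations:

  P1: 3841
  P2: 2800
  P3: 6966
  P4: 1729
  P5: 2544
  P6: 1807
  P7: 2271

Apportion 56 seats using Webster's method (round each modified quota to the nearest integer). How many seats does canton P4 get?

Standard divisor 21958/56 ≈ 392.107; standard quotas: P1 9.796, P2 7.141, P3 17.766, P4 4.410, P5 6.488, P6 4.608, P7 5.792.
Rounding to the nearest integer gives P1 10, P2 7, P3 18, P4 4, P5 6, P6 5, P7 6 — total 56, matching the house size, so no adjustment is needed.
P4 receives 4.

4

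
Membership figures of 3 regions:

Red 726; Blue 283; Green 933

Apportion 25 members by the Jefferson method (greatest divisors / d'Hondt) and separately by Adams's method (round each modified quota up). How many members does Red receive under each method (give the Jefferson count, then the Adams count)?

Jefferson: Red 10, Blue 3, Green 12.
Adams: Red 9, Blue 4, Green 12.
Red gets 10 under Jefferson and 9 under Adams.

10 and 9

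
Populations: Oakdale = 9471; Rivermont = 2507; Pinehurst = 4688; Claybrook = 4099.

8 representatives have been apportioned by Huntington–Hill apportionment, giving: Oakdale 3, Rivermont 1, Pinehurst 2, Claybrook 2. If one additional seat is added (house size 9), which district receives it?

Oakdale

Priority for the next seat is population ÷ (√(s·(s+1))).
Priorities: Oakdale 2734.042, Rivermont 1772.717, Pinehurst 1913.868, Claybrook 1673.410.
Highest priority: Oakdale.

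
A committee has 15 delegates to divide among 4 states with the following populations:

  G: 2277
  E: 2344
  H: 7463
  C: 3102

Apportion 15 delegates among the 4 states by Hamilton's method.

The standard divisor is 15186/15 ≈ 1012.4.
Standard quotas: G 2.2491, E 2.3153, H 7.3716, C 3.0640.
Lower quotas: G 2, E 2, H 7, C 3 (sum 14, leaving 1 seat).
Remainders in descending order: H 0.3716, E 0.3153, G 0.2491, C 0.0640.
The surplus seat goes to H.

G=2; E=2; H=8; C=3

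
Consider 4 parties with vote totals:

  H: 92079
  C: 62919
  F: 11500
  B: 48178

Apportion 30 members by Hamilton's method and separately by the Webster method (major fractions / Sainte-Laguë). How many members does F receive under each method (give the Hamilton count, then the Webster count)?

1 and 2

Hamilton: H 13, C 9, F 1, B 7.
Webster: H 12, C 9, F 2, B 7.
F gets 1 under Hamilton and 2 under Webster.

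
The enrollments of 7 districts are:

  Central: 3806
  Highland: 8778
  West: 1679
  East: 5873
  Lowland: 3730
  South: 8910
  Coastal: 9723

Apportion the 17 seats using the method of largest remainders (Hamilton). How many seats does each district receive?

Central: 2, Highland: 3, West: 1, East: 2, Lowland: 1, South: 4, Coastal: 4

The standard divisor is 42499/17 ≈ 2499.941.
Standard quotas: Central 1.5224, Highland 3.5113, West 0.6716, East 2.3493, Lowland 1.4920, South 3.5641, Coastal 3.8893.
Lower quotas: Central 1, Highland 3, West 0, East 2, Lowland 1, South 3, Coastal 3 (sum 13, leaving 4 seats).
Remainders in descending order: Coastal 0.8893, West 0.6716, South 0.5641, Central 0.5224, Highland 0.5113, Lowland 0.4920, East 0.3493.
The surplus seats go to Coastal, West, South, Central.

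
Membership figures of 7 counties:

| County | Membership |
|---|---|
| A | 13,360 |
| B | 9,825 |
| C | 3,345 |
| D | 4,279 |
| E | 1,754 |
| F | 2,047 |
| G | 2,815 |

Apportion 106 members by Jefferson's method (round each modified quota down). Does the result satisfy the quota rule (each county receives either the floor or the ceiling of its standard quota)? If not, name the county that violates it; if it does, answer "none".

Standard quotas: A 37.840, B 27.828, C 9.474, D 12.120, E 4.968, F 5.798, G 7.973.
Jefferson allocation: A 39, B 28, C 9, D 12, E 5, F 5, G 8.
A has quota 37.840 (lower 37, upper 38) but receives 39 — outside the quota interval.

A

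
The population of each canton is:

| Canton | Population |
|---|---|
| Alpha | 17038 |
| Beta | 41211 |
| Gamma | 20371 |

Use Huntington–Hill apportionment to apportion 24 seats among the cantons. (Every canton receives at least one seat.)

Alpha=5, Beta=13, Gamma=6

With divisor 3221: modified quotas Alpha 5.290, Beta 12.794, Gamma 6.324.
Geometric-mean thresholds: Alpha √(5·6)=5.477, Beta √(12·13)=12.490, Gamma √(6·7)=6.481.
Each quota rounded against its threshold gives Alpha 5, Beta 13, Gamma 6 (total 24).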